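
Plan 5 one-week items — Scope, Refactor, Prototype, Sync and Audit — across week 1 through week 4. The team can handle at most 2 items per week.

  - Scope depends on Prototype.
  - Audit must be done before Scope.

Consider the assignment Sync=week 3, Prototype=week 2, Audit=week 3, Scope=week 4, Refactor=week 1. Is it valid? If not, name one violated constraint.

Audit must be done before Scope — holds.
Scope depends on Prototype — holds.
The team can handle at most 2 items per week — holds.

Yes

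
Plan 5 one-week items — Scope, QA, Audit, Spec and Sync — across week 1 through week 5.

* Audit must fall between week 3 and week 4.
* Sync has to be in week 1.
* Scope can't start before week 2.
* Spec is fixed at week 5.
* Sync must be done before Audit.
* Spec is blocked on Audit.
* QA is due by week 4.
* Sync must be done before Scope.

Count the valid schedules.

32

Splitting on Scope: it can be week 2 (8), week 3 (8), week 4 (8), week 5 (8). Listing each branch's schedules as (QA, Audit, Spec, Sync) by week number:
Scope=week 2: (1,3,5,1) (1,4,5,1) (2,3,5,1) (2,4,5,1) (3,3,5,1) (3,4,5,1) (4,3,5,1) (4,4,5,1) — 8.
Scope=week 3: (1,3,5,1) (1,4,5,1) (2,3,5,1) (2,4,5,1) (3,3,5,1) (3,4,5,1) (4,3,5,1) (4,4,5,1) — 8.
Scope=week 4: (1,3,5,1) (1,4,5,1) (2,3,5,1) (2,4,5,1) (3,3,5,1) (3,4,5,1) (4,3,5,1) (4,4,5,1) — 8.
Scope=week 5: (1,3,5,1) (1,4,5,1) (2,3,5,1) (2,4,5,1) (3,3,5,1) (3,4,5,1) (4,3,5,1) (4,4,5,1) — 8.
Summing: 8 + 8 + 8 + 8 = 32.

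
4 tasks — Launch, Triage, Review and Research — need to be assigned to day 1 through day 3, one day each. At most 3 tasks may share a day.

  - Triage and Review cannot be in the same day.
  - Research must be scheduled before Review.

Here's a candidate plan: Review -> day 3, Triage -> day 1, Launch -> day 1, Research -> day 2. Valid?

Valid

Triage and Review cannot be in the same day — holds.
Research must be scheduled before Review — holds.
At most 3 tasks may share a day — holds.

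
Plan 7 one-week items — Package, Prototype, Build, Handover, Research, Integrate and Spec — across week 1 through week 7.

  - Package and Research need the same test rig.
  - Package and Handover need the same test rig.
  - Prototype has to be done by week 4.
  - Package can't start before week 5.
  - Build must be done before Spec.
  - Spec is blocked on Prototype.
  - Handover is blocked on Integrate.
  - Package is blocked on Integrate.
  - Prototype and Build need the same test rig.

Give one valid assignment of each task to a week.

Spec=week 3, Prototype=week 1, Build=week 2, Research=week 1, Handover=week 2, Package=week 5, Integrate=week 1

Checking: Build(week 2) before Spec(week 3); Prototype(week 1) before Spec(week 3); Integrate(week 1) before Package(week 5); Integrate(week 1) before Handover(week 2); Package(week 5) != Research(week 1); Package(week 5) != Handover(week 2); Prototype(week 1) != Build(week 2); Package=week 5 in [week 5,week 7]; Prototype=week 1 in [week 1,week 4].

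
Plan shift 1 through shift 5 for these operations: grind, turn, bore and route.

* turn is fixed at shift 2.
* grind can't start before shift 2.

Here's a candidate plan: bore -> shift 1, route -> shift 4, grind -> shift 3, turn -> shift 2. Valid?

Yes

grind can't start before shift 2 — holds.
turn is fixed at shift 2 — holds.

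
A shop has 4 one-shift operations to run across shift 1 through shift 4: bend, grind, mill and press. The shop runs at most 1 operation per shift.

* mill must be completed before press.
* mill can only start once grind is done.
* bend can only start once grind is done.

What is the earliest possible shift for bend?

shift 2

Precedence pushes bend to at least shift 2.
bend at shift 2 is achievable: grind=shift 1; press=shift 4; bend=shift 2; mill=shift 3.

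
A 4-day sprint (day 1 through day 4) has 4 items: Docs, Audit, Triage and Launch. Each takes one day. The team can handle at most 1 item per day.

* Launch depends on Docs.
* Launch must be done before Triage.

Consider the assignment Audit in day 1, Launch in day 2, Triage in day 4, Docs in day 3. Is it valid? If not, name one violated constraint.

Invalid. Launch depends on Docs.

The team can handle at most 1 item per day — holds.
Launch depends on Docs — violated.
Launch must be done before Triage — holds.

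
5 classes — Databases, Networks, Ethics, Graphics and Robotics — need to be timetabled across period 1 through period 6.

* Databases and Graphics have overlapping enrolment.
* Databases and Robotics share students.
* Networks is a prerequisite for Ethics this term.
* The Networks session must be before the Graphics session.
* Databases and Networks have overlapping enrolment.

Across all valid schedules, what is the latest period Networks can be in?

Downstream work caps Networks at period 5.
Networks at period 5 is achievable: Ethics -> period 6; Robotics -> period 2; Networks -> period 5; Databases -> period 1; Graphics -> period 6.

period 5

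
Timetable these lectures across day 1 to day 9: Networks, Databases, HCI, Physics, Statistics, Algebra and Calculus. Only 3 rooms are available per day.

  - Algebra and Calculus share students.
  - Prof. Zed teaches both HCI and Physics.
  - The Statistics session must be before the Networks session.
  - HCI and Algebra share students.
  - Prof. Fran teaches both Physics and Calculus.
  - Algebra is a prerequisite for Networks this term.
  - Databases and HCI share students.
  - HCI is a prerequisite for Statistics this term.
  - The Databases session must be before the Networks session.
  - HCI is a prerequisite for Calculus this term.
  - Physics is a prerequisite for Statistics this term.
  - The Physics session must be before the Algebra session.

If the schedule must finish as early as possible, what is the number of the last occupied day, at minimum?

day 4

The precedence chain requires at least 3 distinct days.
With at most 3 per day and 7 lectures, at least 3 days are needed.
Could 3 days be enough, i.e. nothing placed later than day 3? No: Statistics must come after HCI (at day 1 or later) → {day 2, day 3}; HCI must come before Statistics (at day 3 or earlier) → {day 1, day 2}; Networks must come after Algebra (at day 1 or later) → {day 2, day 3}; Algebra must come before Networks (at day 3 or earlier) → {day 1, day 2}; Algebra must come after Physics (at day 1 or later) → {day 2}; Physics must come before Algebra (at day 2 or earlier) → {day 1}; HCI can't share with Algebra (day 2) → {day 1}; Physics can't share with HCI (day 1) → nothing is left.
So 3 days is not enough.
4 works (last occupied day: day 4): for example Algebra -> day 3; Statistics -> day 3; Databases -> day 2; Calculus -> day 4; Physics -> day 2; HCI -> day 1; Networks -> day 4.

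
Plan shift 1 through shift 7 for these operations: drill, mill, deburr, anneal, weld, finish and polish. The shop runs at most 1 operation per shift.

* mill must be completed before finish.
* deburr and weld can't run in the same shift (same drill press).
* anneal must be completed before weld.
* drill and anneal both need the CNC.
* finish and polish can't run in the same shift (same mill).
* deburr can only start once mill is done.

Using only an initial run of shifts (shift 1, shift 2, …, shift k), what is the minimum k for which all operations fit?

7 shifts

The precedence chain requires at least 2 distinct shifts.
With at most 1 per shift and 7 operations, at least 7 shifts are needed.
7 works (last occupied shift: shift 7): for example mill=shift 1; anneal=shift 3; polish=shift 7; deburr=shift 2; drill=shift 6; weld=shift 4; finish=shift 5.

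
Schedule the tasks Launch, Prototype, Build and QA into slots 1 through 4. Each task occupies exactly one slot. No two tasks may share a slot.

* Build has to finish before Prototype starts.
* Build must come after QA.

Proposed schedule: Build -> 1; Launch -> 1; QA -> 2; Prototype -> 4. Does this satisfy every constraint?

No two tasks may share a slot — violated.
Build must come after QA — violated.
Build has to finish before Prototype starts — holds.

No. No two tasks may share a slot is not satisfied.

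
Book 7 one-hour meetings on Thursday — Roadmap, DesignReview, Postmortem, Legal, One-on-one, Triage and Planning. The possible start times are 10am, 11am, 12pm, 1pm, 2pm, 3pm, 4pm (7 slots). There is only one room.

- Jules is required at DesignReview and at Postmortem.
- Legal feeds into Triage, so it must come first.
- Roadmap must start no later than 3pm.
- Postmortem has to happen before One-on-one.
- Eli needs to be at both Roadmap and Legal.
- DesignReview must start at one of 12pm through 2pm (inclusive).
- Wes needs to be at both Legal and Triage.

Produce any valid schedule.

Triage in 3pm; Roadmap in 10am; Postmortem in 11am; One-on-one in 2pm; DesignReview in 12pm; Legal in 1pm; Planning in 4pm

Checking: Legal(1pm) before Triage(3pm); Postmortem(11am) before One-on-one(2pm); Legal(1pm) != Triage(3pm); Roadmap(10am) != Legal(1pm); DesignReview(12pm) != Postmortem(11am); Roadmap=10am in [10am,3pm]; DesignReview=12pm in [12pm,2pm]; max 1 per slot (cap 1).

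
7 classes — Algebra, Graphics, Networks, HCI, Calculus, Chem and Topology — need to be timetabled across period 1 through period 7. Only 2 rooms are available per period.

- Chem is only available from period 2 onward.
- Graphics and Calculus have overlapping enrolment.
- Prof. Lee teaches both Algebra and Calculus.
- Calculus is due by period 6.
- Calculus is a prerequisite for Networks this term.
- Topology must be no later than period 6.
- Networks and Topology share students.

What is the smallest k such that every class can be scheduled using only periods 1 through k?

The precedence chain requires at least 2 distinct periods.
With at most 2 per period and 7 classes, at least 4 periods are needed.
4 works (last occupied period: period 4): for example Chem=period 2, Networks=period 2, HCI=period 1, Graphics=period 3, Algebra=period 3, Topology=period 4, Calculus=period 1.

4 periods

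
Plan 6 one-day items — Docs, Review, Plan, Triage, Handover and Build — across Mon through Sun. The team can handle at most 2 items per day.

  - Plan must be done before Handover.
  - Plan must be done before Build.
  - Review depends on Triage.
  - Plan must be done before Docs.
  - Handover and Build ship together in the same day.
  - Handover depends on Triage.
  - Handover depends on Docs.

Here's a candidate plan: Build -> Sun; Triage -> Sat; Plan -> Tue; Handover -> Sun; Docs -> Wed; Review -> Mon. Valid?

No. Review depends on Triage is not satisfied.

Plan must be done before Handover — holds.
Handover and Build ship together in the same day — holds.
Handover depends on Docs — holds.
Review depends on Triage — violated.
Plan must be done before Docs — holds.
Handover depends on Triage — holds.
Plan must be done before Build — holds.
The team can handle at most 2 items per day — holds.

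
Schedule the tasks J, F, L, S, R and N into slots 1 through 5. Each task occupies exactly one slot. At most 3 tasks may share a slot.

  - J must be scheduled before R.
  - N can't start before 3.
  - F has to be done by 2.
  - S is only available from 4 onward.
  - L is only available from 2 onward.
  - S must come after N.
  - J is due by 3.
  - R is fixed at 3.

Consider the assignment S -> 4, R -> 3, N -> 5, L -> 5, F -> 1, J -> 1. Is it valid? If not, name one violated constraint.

No — it violates: S must come after N

S must come after N — violated.
L is only available from 2 onward — holds.
F has to be done by 2 — holds.
R is fixed at 3 — holds.
J is due by 3 — holds.
S is only available from 4 onward — holds.
At most 3 tasks may share a slot — holds.
J must be scheduled before R — holds.
N can't start before 3 — holds.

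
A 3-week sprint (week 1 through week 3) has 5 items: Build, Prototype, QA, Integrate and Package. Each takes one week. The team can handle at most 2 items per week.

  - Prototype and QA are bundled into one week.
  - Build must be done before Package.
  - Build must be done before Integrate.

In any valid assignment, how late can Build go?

week 2

Downstream work caps Build at week 2.
Build at week 2 is achievable: Prototype=week 1, QA=week 1, Integrate=week 3, Build=week 2, Package=week 3.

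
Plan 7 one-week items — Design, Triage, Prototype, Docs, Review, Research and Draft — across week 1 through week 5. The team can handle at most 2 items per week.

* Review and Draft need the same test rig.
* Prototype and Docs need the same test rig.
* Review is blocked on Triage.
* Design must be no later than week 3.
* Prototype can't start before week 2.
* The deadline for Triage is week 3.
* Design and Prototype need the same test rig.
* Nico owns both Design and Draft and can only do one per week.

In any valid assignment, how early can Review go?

Precedence pushes Review to at least week 2.
Review at week 2 is achievable: Triage=week 1, Draft=week 4, Prototype=week 2, Research=week 3, Review=week 2, Docs=week 3, Design=week 1.

week 2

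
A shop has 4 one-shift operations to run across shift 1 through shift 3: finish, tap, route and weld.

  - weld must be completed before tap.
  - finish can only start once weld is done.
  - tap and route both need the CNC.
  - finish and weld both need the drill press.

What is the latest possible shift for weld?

shift 2

Downstream work caps weld at shift 2.
weld at shift 2 is achievable: finish in shift 3; route in shift 1; tap in shift 3; weld in shift 2.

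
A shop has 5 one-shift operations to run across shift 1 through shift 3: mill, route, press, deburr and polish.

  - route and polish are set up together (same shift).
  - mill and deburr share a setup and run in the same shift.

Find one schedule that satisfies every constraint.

press in shift 1; polish in shift 1; route in shift 1; mill in shift 1; deburr in shift 1

Checking: mill = deburr = shift 1; route = polish = shift 1.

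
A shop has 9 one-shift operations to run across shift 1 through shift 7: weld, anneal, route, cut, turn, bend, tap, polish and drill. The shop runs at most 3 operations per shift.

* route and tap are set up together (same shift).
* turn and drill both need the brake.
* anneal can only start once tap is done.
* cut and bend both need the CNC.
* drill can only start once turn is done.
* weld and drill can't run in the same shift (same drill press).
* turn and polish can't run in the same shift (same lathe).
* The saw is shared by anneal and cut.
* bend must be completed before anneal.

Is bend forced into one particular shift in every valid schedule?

bend can be shift 1 (e.g. turn in shift 2, drill in shift 3, weld in shift 2, cut in shift 3, polish in shift 3, bend in shift 1, route in shift 1, tap in shift 1, anneal in shift 2) or shift 2 (e.g. polish in shift 2; drill in shift 2; tap in shift 1; turn in shift 1; anneal in shift 3; bend in shift 2; route in shift 1; cut in shift 4; weld in shift 3).

No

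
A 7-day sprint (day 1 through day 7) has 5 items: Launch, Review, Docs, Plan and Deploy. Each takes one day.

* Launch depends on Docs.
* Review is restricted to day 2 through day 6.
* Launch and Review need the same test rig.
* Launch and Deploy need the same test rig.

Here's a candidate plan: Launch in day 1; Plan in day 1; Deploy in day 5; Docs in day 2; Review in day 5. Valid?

Launch depends on Docs — violated.
Launch and Review need the same test rig — holds.
Launch and Deploy need the same test rig — holds.
Review is restricted to day 2 through day 6 — holds.

No — it violates: Launch depends on Docs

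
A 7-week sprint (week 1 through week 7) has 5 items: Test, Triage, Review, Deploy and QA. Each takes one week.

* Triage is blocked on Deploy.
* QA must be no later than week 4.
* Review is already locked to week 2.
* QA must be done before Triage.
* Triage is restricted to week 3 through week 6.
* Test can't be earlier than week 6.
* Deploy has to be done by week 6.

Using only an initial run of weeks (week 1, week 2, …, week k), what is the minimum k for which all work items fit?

6

The precedence chain requires at least 2 distinct weeks.
Test can't be placed before week 6, so the schedule must run through at least week 6.
6 works (last occupied week: week 6): for example Review=week 2; Triage=week 3; Deploy=week 1; Test=week 6; QA=week 1.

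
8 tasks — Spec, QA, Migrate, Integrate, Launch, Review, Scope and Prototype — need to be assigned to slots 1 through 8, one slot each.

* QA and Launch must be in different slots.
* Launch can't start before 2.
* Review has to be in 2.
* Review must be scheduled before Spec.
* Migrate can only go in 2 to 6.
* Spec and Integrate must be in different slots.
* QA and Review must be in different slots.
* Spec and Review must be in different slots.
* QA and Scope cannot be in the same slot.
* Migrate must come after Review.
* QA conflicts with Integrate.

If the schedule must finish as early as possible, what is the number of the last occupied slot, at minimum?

The precedence chain requires at least 2 distinct slots.
Propagating the time windows through the other constraints, Spec can't land before 3, so the schedule must run through at least slot 3.
3 works (last occupied slot: 3): for example Prototype in 1; Scope in 2; Integrate in 2; QA in 1; Review in 2; Spec in 3; Launch in 2; Migrate in 3.

slot 3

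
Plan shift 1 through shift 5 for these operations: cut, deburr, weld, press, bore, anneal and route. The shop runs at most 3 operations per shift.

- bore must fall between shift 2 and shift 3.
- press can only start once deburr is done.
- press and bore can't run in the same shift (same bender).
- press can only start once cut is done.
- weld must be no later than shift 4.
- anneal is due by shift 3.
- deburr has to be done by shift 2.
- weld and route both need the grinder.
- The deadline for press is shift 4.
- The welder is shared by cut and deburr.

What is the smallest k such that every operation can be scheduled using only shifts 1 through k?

3

The precedence chain requires at least 2 distinct shifts.
With at most 3 per shift and 7 operations, at least 3 shifts are needed.
3 works (last occupied shift: shift 3): for example cut=shift 2, press=shift 3, route=shift 2, weld=shift 1, deburr=shift 1, anneal=shift 1, bore=shift 2.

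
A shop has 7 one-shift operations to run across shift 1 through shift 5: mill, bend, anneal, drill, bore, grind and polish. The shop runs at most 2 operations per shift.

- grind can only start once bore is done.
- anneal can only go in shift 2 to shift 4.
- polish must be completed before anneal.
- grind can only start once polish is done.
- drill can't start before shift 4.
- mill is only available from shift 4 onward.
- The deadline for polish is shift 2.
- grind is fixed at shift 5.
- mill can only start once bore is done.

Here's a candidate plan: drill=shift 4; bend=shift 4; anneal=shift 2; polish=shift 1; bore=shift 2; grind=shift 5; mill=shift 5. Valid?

Yes, all constraints hold

The shop runs at most 2 operations per shift — holds.
mill can only start once bore is done — holds.
polish must be completed before anneal — holds.
grind can only start once polish is done — holds.
grind can only start once bore is done — holds.
grind is fixed at shift 5 — holds.
The deadline for polish is shift 2 — holds.
drill can't start before shift 4 — holds.
mill is only available from shift 4 onward — holds.
anneal can only go in shift 2 to shift 4 — holds.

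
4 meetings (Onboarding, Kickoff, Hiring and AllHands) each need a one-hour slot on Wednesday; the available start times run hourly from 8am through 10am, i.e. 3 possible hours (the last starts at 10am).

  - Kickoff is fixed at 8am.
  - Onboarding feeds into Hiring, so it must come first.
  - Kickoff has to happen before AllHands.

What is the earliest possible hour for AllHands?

9am

Precedence pushes AllHands to at least 9am.
AllHands at 9am is achievable: Onboarding=8am, AllHands=9am, Hiring=9am, Kickoff=8am.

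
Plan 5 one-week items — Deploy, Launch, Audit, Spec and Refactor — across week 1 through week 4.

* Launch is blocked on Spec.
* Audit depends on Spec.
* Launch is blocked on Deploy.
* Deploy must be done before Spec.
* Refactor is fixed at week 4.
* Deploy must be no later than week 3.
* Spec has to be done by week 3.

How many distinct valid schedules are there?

Splitting on Deploy: it can be week 1 (5), week 2 (1). Listing each branch's schedules as (Launch, Audit, Spec, Refactor) by week number:
Deploy=week 1: (3,3,2,4) (3,4,2,4) (4,3,2,4) (4,4,2,4) (4,4,3,4) — 5.
Deploy=week 2: (4,4,3,4) — 1.
Summing: 5 + 1 = 6.

6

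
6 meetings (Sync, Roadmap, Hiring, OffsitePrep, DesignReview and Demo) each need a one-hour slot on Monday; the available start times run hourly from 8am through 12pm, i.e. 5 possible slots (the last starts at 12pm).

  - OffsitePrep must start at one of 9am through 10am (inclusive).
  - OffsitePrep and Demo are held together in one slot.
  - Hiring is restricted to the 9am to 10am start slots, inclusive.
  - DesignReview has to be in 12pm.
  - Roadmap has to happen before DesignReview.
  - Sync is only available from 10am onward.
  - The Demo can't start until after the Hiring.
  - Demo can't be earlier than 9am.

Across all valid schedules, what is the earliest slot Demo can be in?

10am

Demo is available from 9am; precedence pushes Demo to at least 10am; Demo must be in the same slot as OffsitePrep, which can't be after 10am, so Demo is at most 10am.
Demo at 10am is achievable: Roadmap=8am, Hiring=9am, Demo=10am, DesignReview=12pm, OffsitePrep=10am, Sync=10am.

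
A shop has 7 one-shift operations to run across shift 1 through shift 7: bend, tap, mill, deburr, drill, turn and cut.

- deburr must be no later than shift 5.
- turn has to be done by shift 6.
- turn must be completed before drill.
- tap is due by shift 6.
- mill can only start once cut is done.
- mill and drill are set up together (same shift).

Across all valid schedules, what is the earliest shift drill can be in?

Precedence pushes drill to at least shift 2.
drill at shift 2 is achievable: tap -> shift 1, bend -> shift 1, drill -> shift 2, turn -> shift 1, mill -> shift 2, deburr -> shift 1, cut -> shift 1.

shift 2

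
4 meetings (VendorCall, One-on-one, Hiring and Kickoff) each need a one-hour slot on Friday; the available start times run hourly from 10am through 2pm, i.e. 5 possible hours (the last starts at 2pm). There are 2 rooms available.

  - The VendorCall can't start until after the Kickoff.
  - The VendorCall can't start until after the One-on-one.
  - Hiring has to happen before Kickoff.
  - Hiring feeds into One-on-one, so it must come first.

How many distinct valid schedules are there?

20

Splitting on VendorCall: it can be 12pm (1), 1pm (5), 2pm (14). Listing each branch's schedules as (One-on-one, Hiring, Kickoff):
VendorCall=12pm: (11am,10am,11am) — 1.
VendorCall=1pm: (11am,10am,11am) (11am,10am,12pm) (12pm,10am,11am) (12pm,10am,12pm) (12pm,11am,12pm) — 5.
VendorCall=2pm: (11am,10am,11am) (11am,10am,12pm) (11am,10am,1pm) (12pm,10am,11am) (12pm,10am,12pm) (12pm,10am,1pm) (12pm,11am,12pm) (12pm,11am,1pm) (1pm,10am,11am) (1pm,10am,12pm) (1pm,10am,1pm) (1pm,11am,12pm) (1pm,11am,1pm) (1pm,12pm,1pm) — 14.
Summing: 1 + 5 + 14 = 20.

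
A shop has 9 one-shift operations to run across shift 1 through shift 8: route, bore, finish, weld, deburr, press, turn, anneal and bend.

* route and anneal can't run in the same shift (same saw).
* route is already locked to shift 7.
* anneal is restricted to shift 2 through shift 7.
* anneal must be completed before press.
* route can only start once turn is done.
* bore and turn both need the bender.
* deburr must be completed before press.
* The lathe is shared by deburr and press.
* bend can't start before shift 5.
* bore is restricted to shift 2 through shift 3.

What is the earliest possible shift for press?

shift 3

Precedence pushes press to at least shift 3.
press at shift 3 is achievable: turn in shift 1; finish in shift 1; bore in shift 2; anneal in shift 2; bend in shift 5; press in shift 3; deburr in shift 1; route in shift 7; weld in shift 1.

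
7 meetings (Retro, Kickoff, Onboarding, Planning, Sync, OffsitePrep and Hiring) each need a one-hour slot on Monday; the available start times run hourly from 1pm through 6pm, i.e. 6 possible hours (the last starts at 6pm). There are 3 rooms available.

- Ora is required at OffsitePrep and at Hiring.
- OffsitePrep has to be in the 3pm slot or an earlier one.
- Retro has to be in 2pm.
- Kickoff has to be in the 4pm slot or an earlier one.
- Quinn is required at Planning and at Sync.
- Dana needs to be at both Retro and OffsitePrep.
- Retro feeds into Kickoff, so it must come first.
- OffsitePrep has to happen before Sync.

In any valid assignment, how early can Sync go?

Precedence pushes Sync to at least 2pm.
Sync at 2pm is achievable: Retro in 2pm; Kickoff in 3pm; Hiring in 2pm; Planning in 1pm; Sync in 2pm; Onboarding in 1pm; OffsitePrep in 1pm.

2pm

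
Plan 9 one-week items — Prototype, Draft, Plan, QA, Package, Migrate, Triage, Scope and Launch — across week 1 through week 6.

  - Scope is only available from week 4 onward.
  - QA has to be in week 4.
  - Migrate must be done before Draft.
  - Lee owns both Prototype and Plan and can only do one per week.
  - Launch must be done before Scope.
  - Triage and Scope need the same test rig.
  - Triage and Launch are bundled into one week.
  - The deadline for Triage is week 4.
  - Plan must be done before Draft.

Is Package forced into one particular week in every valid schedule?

No

Package can be week 1 (e.g. Triage=week 1, Package=week 1, Launch=week 1, Scope=week 4, Plan=week 1, Migrate=week 1, Prototype=week 2, QA=week 4, Draft=week 2) or week 2 (e.g. Prototype -> week 2; Launch -> week 1; Draft -> week 2; Migrate -> week 1; Package -> week 2; Triage -> week 1; Scope -> week 4; QA -> week 4; Plan -> week 1).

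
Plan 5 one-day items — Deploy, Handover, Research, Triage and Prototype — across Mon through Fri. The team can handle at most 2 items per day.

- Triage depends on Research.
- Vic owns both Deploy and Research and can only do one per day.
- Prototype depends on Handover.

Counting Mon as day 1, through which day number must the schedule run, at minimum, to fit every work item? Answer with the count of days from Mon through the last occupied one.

3

The precedence chain requires at least 2 distinct days.
With at most 2 per day and 5 work items, at least 3 days are needed.
3 works (last occupied day: Wed): for example Triage -> Tue; Handover -> Mon; Prototype -> Tue; Deploy -> Wed; Research -> Mon.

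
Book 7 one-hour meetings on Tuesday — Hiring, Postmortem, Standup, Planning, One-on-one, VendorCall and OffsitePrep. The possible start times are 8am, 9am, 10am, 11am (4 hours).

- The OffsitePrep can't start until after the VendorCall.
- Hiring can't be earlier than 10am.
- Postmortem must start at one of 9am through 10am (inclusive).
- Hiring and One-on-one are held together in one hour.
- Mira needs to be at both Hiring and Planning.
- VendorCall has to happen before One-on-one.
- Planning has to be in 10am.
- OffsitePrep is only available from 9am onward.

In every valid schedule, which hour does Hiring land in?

Hiring's window is 10am–11am.
Planning is fixed at 10am, and Hiring can't share a hour with Planning.
So Hiring must be 11am.

11am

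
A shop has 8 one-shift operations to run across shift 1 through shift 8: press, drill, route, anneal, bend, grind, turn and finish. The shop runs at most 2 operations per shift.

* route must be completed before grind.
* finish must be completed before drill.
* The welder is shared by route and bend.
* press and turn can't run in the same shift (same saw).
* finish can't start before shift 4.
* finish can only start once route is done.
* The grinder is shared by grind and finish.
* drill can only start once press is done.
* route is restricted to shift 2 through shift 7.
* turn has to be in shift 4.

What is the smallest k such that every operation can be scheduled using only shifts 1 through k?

The precedence chain requires at least 3 distinct shifts.
With at most 2 per shift and 8 operations, at least 4 shifts are needed.
Propagating the time windows through the other constraints, drill can't land before shift 5, so the schedule must run through at least shift 5.
5 works (last occupied shift: shift 5): for example drill in shift 5; grind in shift 3; turn in shift 4; bend in shift 3; anneal in shift 1; finish in shift 4; route in shift 2; press in shift 1.

5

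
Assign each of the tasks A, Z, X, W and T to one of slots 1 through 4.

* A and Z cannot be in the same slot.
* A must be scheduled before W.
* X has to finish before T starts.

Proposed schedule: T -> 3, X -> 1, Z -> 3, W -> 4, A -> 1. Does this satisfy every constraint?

Yes

A and Z cannot be in the same slot — holds.
A must be scheduled before W — holds.
X has to finish before T starts — holds.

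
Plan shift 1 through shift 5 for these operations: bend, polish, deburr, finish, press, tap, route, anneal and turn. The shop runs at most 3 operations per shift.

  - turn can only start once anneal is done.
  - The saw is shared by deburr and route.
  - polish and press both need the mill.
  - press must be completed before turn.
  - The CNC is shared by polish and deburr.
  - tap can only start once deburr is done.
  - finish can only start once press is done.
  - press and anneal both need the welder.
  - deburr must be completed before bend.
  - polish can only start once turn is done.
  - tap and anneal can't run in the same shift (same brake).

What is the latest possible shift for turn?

Precedence pushes turn to at least shift 2; downstream work caps turn at shift 4.
turn at shift 4 is achievable: polish=shift 5, turn=shift 4, anneal=shift 3, route=shift 3, press=shift 1, deburr=shift 1, finish=shift 2, bend=shift 2, tap=shift 2.

shift 4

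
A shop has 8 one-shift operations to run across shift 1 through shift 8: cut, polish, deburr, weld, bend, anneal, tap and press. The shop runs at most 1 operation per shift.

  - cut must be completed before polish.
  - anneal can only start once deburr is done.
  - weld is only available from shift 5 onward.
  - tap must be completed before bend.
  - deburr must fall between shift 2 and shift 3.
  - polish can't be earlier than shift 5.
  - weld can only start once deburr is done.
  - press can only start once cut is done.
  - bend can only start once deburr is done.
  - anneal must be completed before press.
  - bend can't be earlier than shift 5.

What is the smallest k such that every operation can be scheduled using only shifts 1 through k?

8

The precedence chain requires at least 3 distinct shifts.
With at most 1 per shift and 8 operations, at least 8 shifts are needed.
polish can't be placed before shift 5, so the schedule must run through at least shift 5.
8 works (last occupied shift: shift 8): for example tap in shift 4, press in shift 8, weld in shift 7, deburr in shift 2, anneal in shift 3, cut in shift 1, polish in shift 6, bend in shift 5.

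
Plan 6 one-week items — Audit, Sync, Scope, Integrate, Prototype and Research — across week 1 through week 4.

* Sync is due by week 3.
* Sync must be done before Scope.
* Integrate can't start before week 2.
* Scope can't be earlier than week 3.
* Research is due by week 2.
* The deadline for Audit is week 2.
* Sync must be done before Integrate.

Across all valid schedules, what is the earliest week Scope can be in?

week 3

Scope is available from week 3.
Scope at week 3 is achievable: Sync in week 1, Integrate in week 2, Audit in week 1, Research in week 1, Scope in week 3, Prototype in week 1.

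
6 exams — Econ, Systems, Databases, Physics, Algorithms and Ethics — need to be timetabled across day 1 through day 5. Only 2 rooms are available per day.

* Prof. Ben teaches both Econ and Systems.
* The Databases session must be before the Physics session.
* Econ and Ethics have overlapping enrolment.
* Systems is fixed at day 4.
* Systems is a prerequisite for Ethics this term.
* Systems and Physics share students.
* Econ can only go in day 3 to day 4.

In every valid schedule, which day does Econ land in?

day 3

Econ's window is day 3–day 4.
Systems is fixed at day 4, and Econ can't share a day with Systems.
So Econ must be day 3.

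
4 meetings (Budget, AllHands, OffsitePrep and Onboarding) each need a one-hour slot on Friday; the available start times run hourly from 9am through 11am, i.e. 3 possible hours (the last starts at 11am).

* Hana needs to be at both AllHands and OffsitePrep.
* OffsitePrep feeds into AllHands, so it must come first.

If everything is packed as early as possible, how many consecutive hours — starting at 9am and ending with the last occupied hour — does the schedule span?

2

The precedence chain requires at least 2 distinct hours.
2 works (last occupied hour: 10am): for example OffsitePrep -> 9am; Onboarding -> 9am; AllHands -> 10am; Budget -> 9am.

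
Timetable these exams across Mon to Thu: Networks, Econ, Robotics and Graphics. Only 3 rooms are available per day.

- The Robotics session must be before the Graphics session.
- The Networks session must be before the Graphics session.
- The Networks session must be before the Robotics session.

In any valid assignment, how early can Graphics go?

Precedence pushes Graphics to at least Wed.
Graphics at Wed is achievable: Graphics=Wed, Econ=Mon, Robotics=Tue, Networks=Mon.

Wed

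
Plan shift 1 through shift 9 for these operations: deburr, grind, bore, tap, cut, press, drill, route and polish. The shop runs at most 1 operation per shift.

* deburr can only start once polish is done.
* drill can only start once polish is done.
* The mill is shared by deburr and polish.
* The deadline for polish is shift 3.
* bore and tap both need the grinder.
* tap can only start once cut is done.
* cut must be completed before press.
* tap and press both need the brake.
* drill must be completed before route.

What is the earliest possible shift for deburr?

shift 2

Precedence pushes deburr to at least shift 2.
deburr at shift 2 is achievable: deburr -> shift 2, press -> shift 6, drill -> shift 4, polish -> shift 1, grind -> shift 8, tap -> shift 5, route -> shift 7, cut -> shift 3, bore -> shift 9.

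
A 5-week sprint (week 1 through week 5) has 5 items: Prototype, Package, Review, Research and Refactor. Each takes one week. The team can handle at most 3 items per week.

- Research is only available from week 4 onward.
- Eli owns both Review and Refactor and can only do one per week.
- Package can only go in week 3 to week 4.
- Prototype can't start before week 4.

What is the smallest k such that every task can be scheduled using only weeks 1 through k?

With at most 3 per week and 5 tasks, at least 2 weeks are needed.
Prototype can't be placed before week 4, so the schedule must run through at least week 4.
4 works (last occupied week: week 4): for example Refactor in week 2, Review in week 1, Research in week 4, Package in week 3, Prototype in week 4.

4 weeks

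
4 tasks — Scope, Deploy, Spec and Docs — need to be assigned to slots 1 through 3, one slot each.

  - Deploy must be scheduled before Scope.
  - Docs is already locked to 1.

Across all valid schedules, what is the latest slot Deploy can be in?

Downstream work caps Deploy at 2.
Deploy at 2 is achievable: Deploy in 2, Scope in 3, Spec in 1, Docs in 1.

2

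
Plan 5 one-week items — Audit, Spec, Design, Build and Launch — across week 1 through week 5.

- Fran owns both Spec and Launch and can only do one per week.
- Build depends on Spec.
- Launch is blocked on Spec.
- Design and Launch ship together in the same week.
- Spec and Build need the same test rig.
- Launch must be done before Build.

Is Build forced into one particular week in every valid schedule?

No

Build can be week 3 (e.g. Build -> week 3; Launch -> week 2; Spec -> week 1; Audit -> week 1; Design -> week 2) or week 4 (e.g. Spec in week 1, Design in week 2, Audit in week 1, Launch in week 2, Build in week 4).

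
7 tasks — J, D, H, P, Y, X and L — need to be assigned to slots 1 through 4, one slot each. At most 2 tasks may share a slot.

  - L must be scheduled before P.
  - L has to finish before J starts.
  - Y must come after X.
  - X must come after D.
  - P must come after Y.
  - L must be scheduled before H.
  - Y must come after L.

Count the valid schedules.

8

Splitting on J: it can be 2 (2), 3 (3), 4 (3). Listing each branch's schedules as (D, H, P, Y, X, L):
J=2: (1,3,4,3,2,1) (1,4,4,3,2,1) — 2.
J=3: (1,2,4,3,2,1) (1,4,4,3,2,1) (1,4,4,3,2,2) — 3.
J=4: (1,2,4,3,2,1) (1,3,4,3,2,1) (1,3,4,3,2,2) — 3.
Summing: 2 + 3 + 3 = 8.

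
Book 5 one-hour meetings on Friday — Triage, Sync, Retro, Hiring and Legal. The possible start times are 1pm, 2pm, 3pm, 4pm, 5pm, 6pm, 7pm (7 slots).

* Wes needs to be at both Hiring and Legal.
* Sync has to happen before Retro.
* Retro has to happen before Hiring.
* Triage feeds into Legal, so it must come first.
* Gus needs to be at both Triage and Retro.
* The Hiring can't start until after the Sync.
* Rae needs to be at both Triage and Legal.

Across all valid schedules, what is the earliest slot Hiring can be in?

3pm

Precedence pushes Hiring to at least 3pm.
Hiring at 3pm is achievable: Sync -> 1pm, Triage -> 1pm, Retro -> 2pm, Legal -> 2pm, Hiring -> 3pm.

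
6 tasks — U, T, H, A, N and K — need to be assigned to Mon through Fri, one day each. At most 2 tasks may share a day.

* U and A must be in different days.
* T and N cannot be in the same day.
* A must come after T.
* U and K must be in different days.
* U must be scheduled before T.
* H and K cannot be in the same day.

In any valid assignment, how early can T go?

Tue

Precedence pushes T to at least Tue; downstream work caps T at Thu.
T at Tue is achievable: H in Mon, A in Wed, N in Wed, U in Mon, T in Tue, K in Tue.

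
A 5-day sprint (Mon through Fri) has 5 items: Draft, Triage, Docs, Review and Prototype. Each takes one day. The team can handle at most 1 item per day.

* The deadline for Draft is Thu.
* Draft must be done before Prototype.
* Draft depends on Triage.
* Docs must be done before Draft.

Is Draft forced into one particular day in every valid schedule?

Draft can be Wed (e.g. Draft -> Wed, Review -> Fri, Prototype -> Thu, Triage -> Mon, Docs -> Tue) or Thu (e.g. Draft in Thu; Prototype in Fri; Triage in Mon; Docs in Tue; Review in Wed).

No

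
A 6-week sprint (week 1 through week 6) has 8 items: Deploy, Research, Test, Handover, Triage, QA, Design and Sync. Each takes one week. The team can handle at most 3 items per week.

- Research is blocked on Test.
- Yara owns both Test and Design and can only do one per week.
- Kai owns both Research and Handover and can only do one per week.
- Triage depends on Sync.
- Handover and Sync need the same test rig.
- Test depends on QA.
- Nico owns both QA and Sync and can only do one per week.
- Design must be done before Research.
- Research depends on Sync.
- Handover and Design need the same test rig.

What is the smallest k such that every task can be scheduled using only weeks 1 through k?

The precedence chain requires at least 3 distinct weeks.
With at most 3 per week and 8 tasks, at least 3 weeks are needed.
Could 3 weeks be enough, i.e. nothing placed later than week 3? No: Triage must come after Sync (at week 1 or later) → {week 2, week 3}; Sync must come before Triage (at week 3 or earlier) → {week 1, week 2}; Test must come after QA (at week 1 or later) → {week 2, week 3}; QA must come before Test (at week 3 or earlier) → {week 1, week 2}; Research must come after Sync (at week 1 or later) → {week 2, week 3}; Research must come after Test (at week 2 or later) → {week 3}; Test must come before Research (at week 3 or earlier) → {week 2}; Design must come before Research (at week 3 or earlier) → {week 1, week 2}; Design can't share with Test (week 2) → {week 1}; Handover can't share with Research (week 3) → {week 1, week 2}; Handover can't share with Design (week 1) → {week 2}; QA must come before Test (at week 2 or earlier) → {week 1}; Sync can't share with Handover (week 2) → {week 1}; Sync can't share with QA (week 1) → nothing is left.
So 3 weeks is not enough.
4 works (last occupied week: week 4): for example Deploy=week 1; Design=week 1; Sync=week 2; Handover=week 4; Triage=week 3; QA=week 1; Research=week 3; Test=week 2.

4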